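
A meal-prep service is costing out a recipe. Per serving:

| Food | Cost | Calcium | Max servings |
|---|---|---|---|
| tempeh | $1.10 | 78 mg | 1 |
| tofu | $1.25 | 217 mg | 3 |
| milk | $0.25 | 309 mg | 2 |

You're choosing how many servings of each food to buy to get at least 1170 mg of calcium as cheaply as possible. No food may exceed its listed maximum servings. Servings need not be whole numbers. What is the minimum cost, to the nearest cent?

Cost per mg of calcium: milk $0.0008, tofu $0.0058, tempeh $0.0141.
Take 2 servings of milk: +618.0 mg calcium for $0.50 (total $0.50, still need 552.0 mg).
Take 2.544 servings of tofu: +552.0 mg calcium for $3.18 (total $3.68, still need 0.0 mg).
Filling from the cheapest source first is optimal under one linear minimum: $3.68.

$3.68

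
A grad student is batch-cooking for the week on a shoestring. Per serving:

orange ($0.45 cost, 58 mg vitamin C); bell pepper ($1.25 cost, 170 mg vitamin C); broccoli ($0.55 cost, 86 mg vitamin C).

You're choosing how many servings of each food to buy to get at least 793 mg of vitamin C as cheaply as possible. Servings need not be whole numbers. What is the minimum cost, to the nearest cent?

$5.07

Cost per mg of vitamin C: broccoli $0.0064, bell pepper $0.0074, orange $0.0078.
With no serving limits, use only broccoli: 793 mg / 86 mg = 9.221 servings × $0.55 = $5.07.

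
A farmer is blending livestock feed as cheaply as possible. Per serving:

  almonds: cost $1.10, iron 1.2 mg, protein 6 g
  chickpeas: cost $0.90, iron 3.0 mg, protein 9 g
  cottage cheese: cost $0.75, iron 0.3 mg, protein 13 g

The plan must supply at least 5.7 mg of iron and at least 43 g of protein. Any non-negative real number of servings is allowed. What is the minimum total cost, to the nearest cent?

$3.12

Minimising a linear cost over {iron ≥ 5.7, protein ≥ 43, servings ≥ 0} — the optimum is at a vertex, using one or two foods.
almonds only: max(5.7/1.2, 43/6) = 7.167 servings → $7.88.
chickpeas only: max(5.7/3.0, 43/9) = 4.778 servings → $4.30.
cottage cheese only: max(5.7/0.3, 43/13) = 19 servings → $14.25.
almonds + chickpeas with both targets exact would need a negative amount; discard.
almonds + cottage cheese with both tight: 4.435 servings and 1.261 servings → $5.82.
chickpeas + cottage cheese with both tight: 1.686 servings and 2.14 servings → $3.12.
The minimum over all feasible corners is $3.12.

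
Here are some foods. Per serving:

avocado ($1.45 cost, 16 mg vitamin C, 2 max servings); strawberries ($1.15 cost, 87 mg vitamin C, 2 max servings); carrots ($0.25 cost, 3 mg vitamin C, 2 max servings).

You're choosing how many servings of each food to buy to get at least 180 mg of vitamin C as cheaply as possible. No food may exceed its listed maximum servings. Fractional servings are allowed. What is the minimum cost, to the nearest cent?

$2.80

Cost per mg of vitamin C: strawberries $0.0132, carrots $0.0833, avocado $0.0906.
Take 2 servings of strawberries: +174.0 mg vitamin C for $2.30 (total $2.30, still need 6.0 mg).
Take 2 servings of carrots: +6.0 mg vitamin C for $0.50 (total $2.80, still need 0.0 mg).
Greedy by cheapest-per-mg is optimal for a single linear constraint, so the minimum cost is $2.80.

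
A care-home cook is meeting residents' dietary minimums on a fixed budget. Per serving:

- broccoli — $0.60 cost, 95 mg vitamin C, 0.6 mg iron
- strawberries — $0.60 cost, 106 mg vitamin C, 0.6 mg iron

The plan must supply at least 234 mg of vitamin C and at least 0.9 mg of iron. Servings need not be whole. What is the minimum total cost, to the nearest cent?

$1.32

A basic optimal solution has at most two foods positive. Try each food alone and each pair with both targets met exactly.
broccoli only: max(234/95, 0.9/0.6) = 2.463 servings → $1.48.
strawberries only: max(234/106, 0.9/0.6) = 2.208 servings → $1.32.
broccoli + strawberries: intersection lies outside the first quadrant.
The minimum over all feasible corners is $1.32.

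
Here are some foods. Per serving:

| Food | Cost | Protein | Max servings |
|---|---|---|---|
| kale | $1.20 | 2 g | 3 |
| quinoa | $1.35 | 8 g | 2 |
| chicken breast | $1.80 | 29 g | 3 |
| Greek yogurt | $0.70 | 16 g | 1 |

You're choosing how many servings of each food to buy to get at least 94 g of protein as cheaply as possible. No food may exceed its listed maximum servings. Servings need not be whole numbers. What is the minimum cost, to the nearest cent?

Cost per g of protein: Greek yogurt $0.0437, chicken breast $0.0621, quinoa $0.1688, kale $0.6000.
Take 1 serving of Greek yogurt: +16.0 g protein for $0.70 (total $0.70, still need 78.0 g).
Take 2.69 servings of chicken breast: +78.0 g protein for $4.84 (total $5.54, still need 0.0 g).
Greedy by cheapest-per-g is optimal for a single linear constraint, so the minimum cost is $5.54.

$5.54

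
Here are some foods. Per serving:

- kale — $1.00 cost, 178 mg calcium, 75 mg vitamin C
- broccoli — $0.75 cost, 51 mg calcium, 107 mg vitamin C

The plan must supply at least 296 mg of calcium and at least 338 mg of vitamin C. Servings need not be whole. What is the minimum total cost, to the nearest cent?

Minimising a linear cost over {calcium ≥ 296, vitamin C ≥ 338, servings ≥ 0} — the optimum is at a vertex, using one or two foods.
kale only: max(296/178, 338/75) = 4.507 servings → $4.51.
broccoli only: max(296/51, 338/107) = 5.804 servings → $4.35.
kale + broccoli with both tight: 0.9483 servings and 2.494 servings → $2.82.
Cheapest feasible corner: $2.82.

$2.82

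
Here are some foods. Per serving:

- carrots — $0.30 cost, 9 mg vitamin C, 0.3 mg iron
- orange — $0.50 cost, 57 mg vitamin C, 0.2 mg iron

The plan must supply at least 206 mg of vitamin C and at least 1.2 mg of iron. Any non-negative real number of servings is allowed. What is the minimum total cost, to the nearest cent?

With two linear requirements the optimum uses one or two foods; enumerate the corners.
carrots only: max(206/9, 1.2/0.3) = 22.89 servings → $6.87.
orange only: max(206/57, 1.2/0.2) = 6 servings → $3.00.
carrots + orange with both tight: 1.778 servings and 3.333 servings → $2.20.
The minimum over all feasible corners is $2.20.

$2.20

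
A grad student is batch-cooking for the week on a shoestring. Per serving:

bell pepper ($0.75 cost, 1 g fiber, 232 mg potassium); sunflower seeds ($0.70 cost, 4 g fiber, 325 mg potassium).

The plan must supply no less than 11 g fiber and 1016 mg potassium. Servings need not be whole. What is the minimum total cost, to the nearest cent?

bell pepper only: max(11/1, 1016/232) = 11 servings → $8.25.
sunflower seeds only: max(11/4, 1016/325) = 3.126 servings → $2.19.
bell pepper + sunflower seeds with both tight: 0.8109 servings and 2.547 servings → $2.39.
So the least-cost plan costs $2.19.

$2.19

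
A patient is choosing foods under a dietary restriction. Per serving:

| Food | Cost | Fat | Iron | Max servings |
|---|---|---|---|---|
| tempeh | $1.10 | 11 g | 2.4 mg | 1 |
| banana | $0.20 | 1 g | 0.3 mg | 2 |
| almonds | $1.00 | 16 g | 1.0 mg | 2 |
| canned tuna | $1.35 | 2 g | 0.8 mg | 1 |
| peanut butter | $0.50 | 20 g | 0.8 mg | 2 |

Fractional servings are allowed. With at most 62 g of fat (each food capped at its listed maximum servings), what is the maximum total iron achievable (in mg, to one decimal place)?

6.4 mg

Iron per g fat: canned tuna 0.4, banana 0.3, tempeh 0.2182, almonds 0.0625, peanut butter 0.04.
Take 1 serving of canned tuna: uses 2 g fat, +0.8 mg iron (running total 0.8 mg).
Take 2 servings of banana: uses 2 g fat, +0.6 mg iron (running total 1.4 mg).
Take 1 serving of tempeh: uses 11 g fat, +2.4 mg iron (running total 3.8 mg).
Take 2 servings of almonds: uses 32 g fat, +2.0 mg iron (running total 5.8 mg).
Take 0.75 servings of peanut butter: uses 15 g fat, +0.6 mg iron (running total 6.4 mg).
Greedy by best ratio exhausts the fat allowance optimally: 6.4 mg.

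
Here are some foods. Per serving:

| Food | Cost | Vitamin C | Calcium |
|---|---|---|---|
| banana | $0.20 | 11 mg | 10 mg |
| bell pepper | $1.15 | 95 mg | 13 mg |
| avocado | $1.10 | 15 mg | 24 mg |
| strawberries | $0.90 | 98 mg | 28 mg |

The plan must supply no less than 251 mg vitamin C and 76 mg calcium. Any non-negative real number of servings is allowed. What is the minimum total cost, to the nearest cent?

$2.37

Two binding constraints pin down two serving amounts, so the optimal mix uses at most two foods. The candidates are each food alone (scaled to the tighter of vitamin C/calcium) and each pair with both constraints tight.
banana only: max(251/11, 76/10) = 22.82 servings → $4.56.
bell pepper only: max(251/95, 76/13) = 5.846 servings → $6.72.
avocado only: max(251/15, 76/24) = 16.73 servings → $18.41.
strawberries only: max(251/98, 76/28) = 2.714 servings → $2.44.
banana + bell pepper with both tight: 4.903 servings and 2.074 servings → $3.37.
banana + avocado: the both-tight solution has a negative serving — not a feasible corner.
banana + strawberries with both tight: 0.625 servings and 2.491 servings → $2.37.
bell pepper + avocado with both tight: 2.342 servings and 1.898 servings → $4.78.
bell pepper + strawberries: intersection lies outside the first quadrant.
avocado + strawberries with both tight: 0.2174 servings and 2.528 servings → $2.51.
So the least-cost plan costs $2.37.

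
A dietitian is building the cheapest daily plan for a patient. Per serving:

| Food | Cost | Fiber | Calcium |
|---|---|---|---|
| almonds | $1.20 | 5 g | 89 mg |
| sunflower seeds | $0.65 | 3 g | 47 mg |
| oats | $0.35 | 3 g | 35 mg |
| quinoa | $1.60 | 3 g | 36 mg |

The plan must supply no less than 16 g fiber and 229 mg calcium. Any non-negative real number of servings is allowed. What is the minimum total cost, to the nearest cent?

$2.29

At the optimum either one food covers both requirements or two foods hit both targets exactly; no other combination can be cheaper.
almonds only: max(16/5, 229/89) = 3.2 servings → $3.84.
sunflower seeds only: max(16/3, 229/47) = 5.333 servings → $3.47.
oats only: max(16/3, 229/35) = 6.543 servings → $2.29.
quinoa only: max(16/3, 229/36) = 6.361 servings → $10.18.
almonds + sunflower seeds: the both-tight solution has a negative serving — not a feasible corner.
almonds + oats with both tight: 1.38 servings and 3.033 servings → $2.72.
almonds + quinoa with both tight: 1.276 servings and 3.207 servings → $6.66.
sunflower seeds + oats with both tight: 3.528 servings and 1.806 servings → $2.92.
sunflower seeds + quinoa with both tight: 3.364 servings and 1.97 servings → $5.34.
oats + quinoa: intersection lies outside the first quadrant.
Cheapest feasible corner: $2.29.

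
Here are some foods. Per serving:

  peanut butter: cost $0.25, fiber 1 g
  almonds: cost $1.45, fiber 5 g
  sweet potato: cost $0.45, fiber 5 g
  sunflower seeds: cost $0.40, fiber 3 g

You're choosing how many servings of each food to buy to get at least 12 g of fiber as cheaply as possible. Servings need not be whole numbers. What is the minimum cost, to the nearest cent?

$1.08

Cost per g of fiber: sweet potato $0.0900, sunflower seeds $0.1333, peanut butter $0.2500, almonds $0.2900.
With no serving limits, use only sweet potato: 12 g / 5 g = 2.4 servings × $0.45 = $1.08.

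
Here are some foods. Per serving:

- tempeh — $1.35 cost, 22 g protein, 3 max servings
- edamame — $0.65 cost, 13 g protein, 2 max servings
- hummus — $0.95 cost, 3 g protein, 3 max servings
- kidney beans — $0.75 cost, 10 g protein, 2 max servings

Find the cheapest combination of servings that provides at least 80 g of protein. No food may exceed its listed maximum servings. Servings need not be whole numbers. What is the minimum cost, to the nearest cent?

$4.61

Cost per g of protein: edamame $0.0500, tempeh $0.0614, kidney beans $0.0750, hummus $0.3167.
Take 2 servings of edamame: +26.0 g protein for $1.30 (total $1.30, still need 54.0 g).
Take 2.455 servings of tempeh: +54.0 g protein for $3.31 (total $4.61, still need 0.0 g).
Greedy by cheapest-per-g is optimal for a single linear constraint, so the minimum cost is $4.61.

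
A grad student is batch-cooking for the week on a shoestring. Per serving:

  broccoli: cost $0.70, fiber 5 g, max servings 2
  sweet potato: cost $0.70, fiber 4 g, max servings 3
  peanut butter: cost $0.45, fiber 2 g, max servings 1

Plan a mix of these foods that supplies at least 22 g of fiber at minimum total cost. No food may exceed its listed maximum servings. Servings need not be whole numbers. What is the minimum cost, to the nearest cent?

Cost per g of fiber: broccoli $0.1400, sweet potato $0.1750, peanut butter $0.2250.
Take 2 servings of broccoli: +10.0 g fiber for $1.40 (total $1.40, still need 12.0 g).
Take 3 servings of sweet potato: +12.0 g fiber for $2.10 (total $3.50, still need 0.0 g).
Filling from the cheapest source first is optimal under one linear minimum: $3.50.

$3.50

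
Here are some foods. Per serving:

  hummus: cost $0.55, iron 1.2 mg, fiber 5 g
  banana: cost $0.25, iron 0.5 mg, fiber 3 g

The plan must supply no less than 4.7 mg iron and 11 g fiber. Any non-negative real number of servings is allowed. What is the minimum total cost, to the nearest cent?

Minimising a linear cost over {iron ≥ 4.7, fiber ≥ 11, servings ≥ 0} — the optimum is at a vertex, using one or two foods.
hummus only: max(4.7/1.2, 11/5) = 3.917 servings → $2.15.
banana only: max(4.7/0.5, 11/3) = 9.4 servings → $2.35.
hummus + banana with both targets exact would need a negative amount; discard.
The minimum over all feasible corners is $2.15.

$2.15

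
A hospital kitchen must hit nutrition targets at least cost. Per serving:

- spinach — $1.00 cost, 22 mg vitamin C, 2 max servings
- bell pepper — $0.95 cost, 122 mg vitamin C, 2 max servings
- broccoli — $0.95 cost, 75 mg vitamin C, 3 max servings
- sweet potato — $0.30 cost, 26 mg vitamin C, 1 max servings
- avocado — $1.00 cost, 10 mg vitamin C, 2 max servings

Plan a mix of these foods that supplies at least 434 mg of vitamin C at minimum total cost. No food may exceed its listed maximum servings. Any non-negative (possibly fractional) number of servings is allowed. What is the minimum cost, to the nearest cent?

Cost per mg of vitamin C: bell pepper $0.0078, sweet potato $0.0115, broccoli $0.0127, spinach $0.0455, avocado $0.1000.
Take 2 servings of bell pepper: +244.0 mg vitamin C for $1.90 (total $1.90, still need 190.0 mg).
Take 1 serving of sweet potato: +26.0 mg vitamin C for $0.30 (total $2.20, still need 164.0 mg).
Take 2.187 servings of broccoli: +164.0 mg vitamin C for $2.08 (total $4.28, still need 0.0 mg).
Filling from the cheapest source first is optimal under one linear minimum: $4.28.

$4.28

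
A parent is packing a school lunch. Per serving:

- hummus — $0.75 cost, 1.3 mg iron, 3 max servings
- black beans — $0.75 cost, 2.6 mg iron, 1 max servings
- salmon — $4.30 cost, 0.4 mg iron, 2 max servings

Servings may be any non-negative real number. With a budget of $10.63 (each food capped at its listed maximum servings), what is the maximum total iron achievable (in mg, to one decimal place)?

7.2 mg

Iron per dollar: black beans 3.467, hummus 1.733, salmon 0.09302.
Take 1 serving of black beans: spends $0.75, +2.6 mg iron (running total 2.6 mg).
Take 3 servings of hummus: spends $2.25, +3.9 mg iron (running total 6.5 mg).
Take 1.774 servings of salmon: spends $7.63, +0.7 mg iron (running total 7.2 mg).
Greedy by best ratio exhausts the cost allowance optimally: 7.2 mg.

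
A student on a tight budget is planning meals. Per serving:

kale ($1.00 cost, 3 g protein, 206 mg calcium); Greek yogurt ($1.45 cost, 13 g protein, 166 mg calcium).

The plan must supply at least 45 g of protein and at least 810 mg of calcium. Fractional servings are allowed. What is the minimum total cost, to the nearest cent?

$5.95

kale only: max(45/3, 810/206) = 15 servings → $15.00.
Greek yogurt only: max(45/13, 810/166) = 4.88 servings → $7.08.
kale + Greek yogurt with both tight: 1.404 servings and 3.138 servings → $5.95.
The minimum over all feasible corners is $5.95.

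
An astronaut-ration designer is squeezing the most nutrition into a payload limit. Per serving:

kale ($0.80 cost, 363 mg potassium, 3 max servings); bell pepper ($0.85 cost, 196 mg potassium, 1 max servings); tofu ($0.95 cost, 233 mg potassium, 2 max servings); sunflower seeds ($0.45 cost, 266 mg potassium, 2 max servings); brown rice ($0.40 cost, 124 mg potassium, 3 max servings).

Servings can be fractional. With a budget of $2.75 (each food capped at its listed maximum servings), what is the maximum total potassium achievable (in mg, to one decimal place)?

1371.4 mg

Potassium per dollar: sunflower seeds 591.1, kale 453.8, brown rice 310, tofu 245.3, bell pepper 230.6.
Take 2 servings of sunflower seeds: spends $0.90, +532.0 mg potassium (running total 532.0 mg).
Take 2.312 servings of kale: spends $1.85, +839.4 mg potassium (running total 1371.4 mg).
Filling greedily by potassium-per-dollar is optimal for one linear limit, giving 1371.4 mg.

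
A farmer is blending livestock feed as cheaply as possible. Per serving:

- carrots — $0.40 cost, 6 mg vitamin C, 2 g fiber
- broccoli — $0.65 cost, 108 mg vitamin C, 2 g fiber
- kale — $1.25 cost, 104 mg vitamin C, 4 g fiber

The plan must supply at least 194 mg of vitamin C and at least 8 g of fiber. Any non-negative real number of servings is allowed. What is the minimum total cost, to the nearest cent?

$2.02

An LP optimum is at a vertex; with two nutrient constraints at most two foods are used. Check each candidate.
carrots only: max(194/6, 8/2) = 32.33 servings → $12.93.
broccoli only: max(194/108, 8/2) = 4 servings → $2.60.
kale only: max(194/104, 8/4) = 2 servings → $2.50.
carrots + broccoli with both tight: 2.333 servings and 1.667 servings → $2.02.
carrots + kale with both tight: 0.3043 servings and 1.848 servings → $2.43.
broccoli + kale: intersection lies outside the first quadrant.
So the least-cost plan costs $2.02.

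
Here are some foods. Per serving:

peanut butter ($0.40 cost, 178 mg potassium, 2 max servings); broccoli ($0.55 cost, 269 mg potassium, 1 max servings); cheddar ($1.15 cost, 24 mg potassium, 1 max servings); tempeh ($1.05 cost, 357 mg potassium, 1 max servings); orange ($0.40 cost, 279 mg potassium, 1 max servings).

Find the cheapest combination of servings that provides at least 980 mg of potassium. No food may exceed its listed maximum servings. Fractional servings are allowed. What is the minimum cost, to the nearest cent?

Cost per mg of potassium: orange $0.0014, broccoli $0.0020, peanut butter $0.0022, tempeh $0.0029, cheddar $0.0479.
Take 1 serving of orange: +279.0 mg potassium for $0.40 (total $0.40, still need 701.0 mg).
Take 1 serving of broccoli: +269.0 mg potassium for $0.55 (total $0.95, still need 432.0 mg).
Take 2 servings of peanut butter: +356.0 mg potassium for $0.80 (total $1.75, still need 76.0 mg).
Take 0.2129 servings of tempeh: +76.0 mg potassium for $0.22 (total $1.97, still need 0.0 mg).
Greedy by cheapest-per-mg is optimal for a single linear constraint, so the minimum cost is $1.97.

$1.97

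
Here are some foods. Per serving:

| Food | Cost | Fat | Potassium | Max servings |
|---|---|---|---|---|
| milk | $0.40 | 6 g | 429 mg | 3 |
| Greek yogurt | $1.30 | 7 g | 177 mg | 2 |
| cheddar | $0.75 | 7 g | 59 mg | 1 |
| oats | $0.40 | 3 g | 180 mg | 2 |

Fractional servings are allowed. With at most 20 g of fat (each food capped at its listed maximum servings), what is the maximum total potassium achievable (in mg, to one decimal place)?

Potassium per g fat: milk 71.5, oats 60, Greek yogurt 25.29, cheddar 8.429.
Take 3 servings of milk: uses 18 g fat, +1287.0 mg potassium (running total 1287.0 mg).
Take 0.6667 servings of oats: uses 2 g fat, +120.0 mg potassium (running total 1407.0 mg).
Filling greedily by potassium-per-g fat is optimal for one linear limit, giving 1407.0 mg.

1407.0 mg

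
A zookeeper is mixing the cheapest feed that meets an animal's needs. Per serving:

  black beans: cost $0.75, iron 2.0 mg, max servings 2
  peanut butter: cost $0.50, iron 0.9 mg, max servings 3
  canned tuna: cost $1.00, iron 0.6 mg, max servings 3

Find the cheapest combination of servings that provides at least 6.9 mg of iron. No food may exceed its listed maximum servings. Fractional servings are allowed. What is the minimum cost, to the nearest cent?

$3.33

Cost per mg of iron: black beans $0.3750, peanut butter $0.5556, canned tuna $1.6667.
Take 2 servings of black beans: +4.0 mg iron for $1.50 (total $1.50, still need 2.9 mg).
Take 3 servings of peanut butter: +2.7 mg iron for $1.50 (total $3.00, still need 0.2 mg).
Take 0.3333 servings of canned tuna: +0.2 mg iron for $0.33 (total $3.33, still need 0.0 mg).
Filling from the cheapest source first is optimal under one linear minimum: $3.33.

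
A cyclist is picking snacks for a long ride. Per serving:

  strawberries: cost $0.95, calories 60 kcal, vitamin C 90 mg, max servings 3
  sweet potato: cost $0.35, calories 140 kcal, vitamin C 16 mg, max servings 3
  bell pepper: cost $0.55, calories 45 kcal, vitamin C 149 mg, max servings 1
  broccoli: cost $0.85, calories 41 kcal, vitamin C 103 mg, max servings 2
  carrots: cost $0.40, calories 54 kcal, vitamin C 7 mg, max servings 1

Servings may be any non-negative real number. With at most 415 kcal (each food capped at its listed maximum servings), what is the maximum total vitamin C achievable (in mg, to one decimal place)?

638.2 mg

Vitamin C per kcal: bell pepper 3.311, broccoli 2.512, strawberries 1.5, carrots 0.1296, sweet potato 0.1143.
Take 1 serving of bell pepper: uses 45 kcal, +149.0 mg vitamin C (running total 149.0 mg).
Take 2 servings of broccoli: uses 82 kcal, +206.0 mg vitamin C (running total 355.0 mg).
Take 3 servings of strawberries: uses 180 kcal, +270.0 mg vitamin C (running total 625.0 mg).
Take 1 serving of carrots: uses 54 kcal, +7.0 mg vitamin C (running total 632.0 mg).
Take 0.3857 servings of sweet potato: uses 54 kcal, +6.2 mg vitamin C (running total 638.2 mg).
Filling greedily by vitamin C-per-kcal is optimal for one linear limit, giving 638.2 mg.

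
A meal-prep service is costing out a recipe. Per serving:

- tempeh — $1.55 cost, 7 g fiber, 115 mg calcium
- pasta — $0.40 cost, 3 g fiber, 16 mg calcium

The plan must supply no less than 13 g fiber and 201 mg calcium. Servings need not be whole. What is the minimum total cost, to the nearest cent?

$2.78

Compare the cost at each extreme point of the feasible region.
tempeh only: max(13/7, 201/115) = 1.857 servings → $2.88.
pasta only: max(13/3, 201/16) = 12.56 servings → $5.03.
tempeh + pasta with both tight: 1.695 servings and 0.3777 servings → $2.78.
Cheapest feasible corner: $2.78.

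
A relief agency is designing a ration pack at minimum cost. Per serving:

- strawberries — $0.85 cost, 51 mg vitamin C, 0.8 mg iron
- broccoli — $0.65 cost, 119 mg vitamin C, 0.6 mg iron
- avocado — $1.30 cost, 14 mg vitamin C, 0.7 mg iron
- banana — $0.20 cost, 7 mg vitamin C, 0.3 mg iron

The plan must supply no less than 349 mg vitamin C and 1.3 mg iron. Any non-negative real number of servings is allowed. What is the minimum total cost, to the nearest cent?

This is a tiny linear program; its minimum lies at a vertex of the feasible set. List the vertices and price them.
strawberries only: max(349/51, 1.3/0.8) = 6.843 servings → $5.82.
broccoli only: max(349/119, 1.3/0.6) = 2.933 servings → $1.91.
avocado only: max(349/14, 1.3/0.7) = 24.93 servings → $32.41.
banana only: max(349/7, 1.3/0.3) = 49.86 servings → $9.97.
strawberries + broccoli with both targets exact would need a negative amount; discard.
strawberries + avocado: intersection lies outside the first quadrant.
strawberries + banana with both targets exact would need a negative amount; discard.
broccoli + avocado: the both-tight solution has a negative serving — not a feasible corner.
broccoli + banana with both targets exact would need a negative amount; discard.
avocado + banana: the both-tight solution has a negative serving — not a feasible corner.
Cheapest feasible corner: $1.91.

$1.91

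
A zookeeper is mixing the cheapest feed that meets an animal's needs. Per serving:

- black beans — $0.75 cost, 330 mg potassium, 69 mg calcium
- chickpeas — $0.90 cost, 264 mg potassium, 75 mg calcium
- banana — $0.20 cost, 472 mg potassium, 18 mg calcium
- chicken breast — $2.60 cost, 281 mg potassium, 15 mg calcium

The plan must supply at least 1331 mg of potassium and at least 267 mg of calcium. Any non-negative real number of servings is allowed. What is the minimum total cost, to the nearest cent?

For a min-cost LP with two ≥-constraints, a basic feasible solution has at most two positive variables.
black beans only: max(1331/330, 267/69) = 4.033 servings → $3.02.
chickpeas only: max(1331/264, 267/75) = 5.042 servings → $4.54.
banana only: max(1331/472, 267/18) = 14.83 servings → $2.97.
chicken breast only: max(1331/281, 267/15) = 17.8 servings → $46.28.
black beans + chickpeas: the both-tight solution has a negative serving — not a feasible corner.
black beans + banana with both tight: 3.833 servings and 0.14 servings → $2.90.
black beans + chicken breast with both tight: 3.813 servings and 0.2583 servings → $3.53.
chickpeas + banana with both tight: 3.33 servings and 0.9572 servings → $3.19.
chickpeas + chicken breast with both tight: 3.217 servings and 1.714 servings → $7.35.
banana + chicken breast: intersection lies outside the first quadrant.
So the least-cost plan costs $2.90.

$2.90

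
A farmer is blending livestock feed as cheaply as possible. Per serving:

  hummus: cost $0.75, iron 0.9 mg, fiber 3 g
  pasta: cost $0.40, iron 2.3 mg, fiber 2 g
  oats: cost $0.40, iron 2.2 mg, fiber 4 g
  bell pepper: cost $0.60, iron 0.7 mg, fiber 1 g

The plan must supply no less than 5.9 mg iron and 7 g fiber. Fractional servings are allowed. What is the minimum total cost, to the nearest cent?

$1.04

Two binding constraints pin down two serving amounts, so the optimal mix uses at most two foods. The candidates are each food alone (scaled to the tighter of iron/fiber) and each pair with both constraints tight.
hummus only: max(5.9/0.9, 7/3) = 6.556 servings → $4.92.
pasta only: max(5.9/2.3, 7/2) = 3.5 servings → $1.40.
oats only: max(5.9/2.2, 7/4) = 2.682 servings → $1.07.
bell pepper only: max(5.9/0.7, 7/1) = 8.429 servings → $5.06.
hummus + pasta with both tight: 0.8431 servings and 2.235 servings → $1.53.
hummus + oats: intersection lies outside the first quadrant.
hummus + bell pepper: the both-tight solution has a negative serving — not a feasible corner.
pasta + oats with both tight: 1.708 servings and 0.8958 servings → $1.04.
pasta + bell pepper with both tight: 1.111 servings and 4.778 servings → $3.31.
oats + bell pepper: the both-tight solution has a negative serving — not a feasible corner.
So the least-cost plan costs $1.04.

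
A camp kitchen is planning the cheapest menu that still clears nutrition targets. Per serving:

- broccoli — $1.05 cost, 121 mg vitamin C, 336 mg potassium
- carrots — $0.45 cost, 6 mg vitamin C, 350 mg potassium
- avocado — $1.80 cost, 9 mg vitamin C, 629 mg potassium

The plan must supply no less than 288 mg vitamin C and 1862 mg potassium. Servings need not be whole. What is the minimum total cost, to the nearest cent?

With two linear requirements the optimum uses one or two foods; enumerate the corners.
broccoli only: max(288/121, 1862/336) = 5.542 servings → $5.82.
carrots only: max(288/6, 1862/350) = 48 servings → $21.60.
avocado only: max(288/9, 1862/629) = 32 servings → $57.60.
broccoli + carrots with both tight: 2.222 servings and 3.187 servings → $3.77.
broccoli + avocado with both tight: 2.249 servings and 1.759 servings → $5.53.
carrots + avocado: the both-tight solution has a negative serving — not a feasible corner.
So the least-cost plan costs $3.77.

$3.77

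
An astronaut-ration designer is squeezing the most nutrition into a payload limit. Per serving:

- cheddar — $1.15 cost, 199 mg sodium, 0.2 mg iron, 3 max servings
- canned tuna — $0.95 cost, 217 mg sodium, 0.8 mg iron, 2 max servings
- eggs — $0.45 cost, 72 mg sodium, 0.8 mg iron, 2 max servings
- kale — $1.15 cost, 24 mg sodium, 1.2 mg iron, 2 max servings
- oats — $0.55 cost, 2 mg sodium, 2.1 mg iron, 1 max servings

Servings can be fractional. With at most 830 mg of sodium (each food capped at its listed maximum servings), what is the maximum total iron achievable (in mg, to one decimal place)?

Iron per mg sodium: oats 1.05, kale 0.05, eggs 0.01111, canned tuna 0.003687, cheddar 0.001005.
Take 1 serving of oats: uses 2 mg sodium, +2.1 mg iron (running total 2.1 mg).
Take 2 servings of kale: uses 48 mg sodium, +2.4 mg iron (running total 4.5 mg).
Take 2 servings of eggs: uses 144 mg sodium, +1.6 mg iron (running total 6.1 mg).
Take 2 servings of canned tuna: uses 434 mg sodium, +1.6 mg iron (running total 7.7 mg).
Take 1.015 servings of cheddar: uses 202 mg sodium, +0.2 mg iron (running total 7.9 mg).
Greedy by best ratio exhausts the sodium allowance optimally: 7.9 mg.

7.9 mg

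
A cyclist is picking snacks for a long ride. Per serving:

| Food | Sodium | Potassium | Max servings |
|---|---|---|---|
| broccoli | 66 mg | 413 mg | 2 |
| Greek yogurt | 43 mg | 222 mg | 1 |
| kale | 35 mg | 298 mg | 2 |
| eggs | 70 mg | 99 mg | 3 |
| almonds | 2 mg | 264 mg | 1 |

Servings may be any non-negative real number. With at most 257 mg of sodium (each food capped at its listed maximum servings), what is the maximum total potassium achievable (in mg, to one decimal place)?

Potassium per mg sodium: almonds 132, kale 8.514, broccoli 6.258, Greek yogurt 5.163, eggs 1.414.
Take 1 serving of almonds: uses 2 mg sodium, +264.0 mg potassium (running total 264.0 mg).
Take 2 servings of kale: uses 70 mg sodium, +596.0 mg potassium (running total 860.0 mg).
Take 2 servings of broccoli: uses 132 mg sodium, +826.0 mg potassium (running total 1686.0 mg).
Take 1 serving of Greek yogurt: uses 43 mg sodium, +222.0 mg potassium (running total 1908.0 mg).
Take 0.1429 servings of eggs: uses 10 mg sodium, +14.1 mg potassium (running total 1922.1 mg).
Greedy by best ratio exhausts the sodium allowance optimally: 1922.1 mg.

1922.1 mg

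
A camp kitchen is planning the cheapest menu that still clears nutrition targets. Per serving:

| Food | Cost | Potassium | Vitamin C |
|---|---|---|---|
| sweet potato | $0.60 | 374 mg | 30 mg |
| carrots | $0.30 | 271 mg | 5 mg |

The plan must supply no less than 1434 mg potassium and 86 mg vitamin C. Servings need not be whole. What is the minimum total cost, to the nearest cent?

$2.07

For a min-cost LP with two ≥-constraints, a basic feasible solution has at most two positive variables.
sweet potato only: max(1434/374, 86/30) = 3.834 servings → $2.30.
carrots only: max(1434/271, 86/5) = 17.2 servings → $5.16.
sweet potato + carrots with both tight: 2.578 servings and 1.734 servings → $2.07.
So the least-cost plan costs $2.07.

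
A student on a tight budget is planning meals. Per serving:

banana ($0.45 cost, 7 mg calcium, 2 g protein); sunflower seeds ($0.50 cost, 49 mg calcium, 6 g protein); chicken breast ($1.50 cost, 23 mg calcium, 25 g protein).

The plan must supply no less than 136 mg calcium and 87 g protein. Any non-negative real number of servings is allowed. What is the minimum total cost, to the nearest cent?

$5.40

At the optimum either one food covers both requirements or two foods hit both targets exactly; no other combination can be cheaper.
banana only: max(136/7, 87/2) = 43.5 servings → $19.57.
sunflower seeds only: max(136/49, 87/6) = 14.5 servings → $7.25.
chicken breast only: max(136/23, 87/25) = 5.913 servings → $8.87.
banana + sunflower seeds: intersection lies outside the first quadrant.
banana + chicken breast with both tight: 10.84 servings and 2.612 servings → $8.80.
sunflower seeds + chicken breast with both tight: 1.287 servings and 3.171 servings → $5.40.
The minimum over all feasible corners is $5.40.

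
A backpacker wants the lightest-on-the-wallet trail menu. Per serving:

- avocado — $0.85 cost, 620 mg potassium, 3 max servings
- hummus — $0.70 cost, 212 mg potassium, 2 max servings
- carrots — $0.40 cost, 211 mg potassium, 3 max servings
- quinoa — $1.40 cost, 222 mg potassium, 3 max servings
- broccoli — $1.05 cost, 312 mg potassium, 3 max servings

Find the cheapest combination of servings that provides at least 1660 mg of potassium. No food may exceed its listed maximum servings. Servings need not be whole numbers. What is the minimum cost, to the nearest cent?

$2.28

Cost per mg of potassium: avocado $0.0014, carrots $0.0019, hummus $0.0033, broccoli $0.0034, quinoa $0.0063.
Take 2.677 servings of avocado: +1660.0 mg potassium for $2.28 (total $2.28, still need 0.0 mg).
Filling from the cheapest source first is optimal under one linear minimum: $2.28.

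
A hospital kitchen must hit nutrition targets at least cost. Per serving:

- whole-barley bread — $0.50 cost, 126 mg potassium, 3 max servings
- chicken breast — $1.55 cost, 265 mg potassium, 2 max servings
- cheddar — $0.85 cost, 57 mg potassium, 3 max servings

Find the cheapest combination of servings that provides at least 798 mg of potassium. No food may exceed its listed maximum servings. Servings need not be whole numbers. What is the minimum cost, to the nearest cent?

$3.96

Cost per mg of potassium: whole-barley bread $0.0040, chicken breast $0.0058, cheddar $0.0149.
Take 3 servings of whole-barley bread: +378.0 mg potassium for $1.50 (total $1.50, still need 420.0 mg).
Take 1.585 servings of chicken breast: +420.0 mg potassium for $2.46 (total $3.96, still need 0.0 mg).
Greedy by cheapest-per-mg is optimal for a single linear constraint, so the minimum cost is $3.96.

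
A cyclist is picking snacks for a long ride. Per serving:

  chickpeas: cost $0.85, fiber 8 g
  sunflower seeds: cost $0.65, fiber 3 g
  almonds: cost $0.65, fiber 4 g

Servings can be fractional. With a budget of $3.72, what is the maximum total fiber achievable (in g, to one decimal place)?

Fiber per dollar: chickpeas 9.412, almonds 6.154, sunflower seeds 4.615.
With no serving limits, spend the whole cost allowance on chickpeas: $3.72 / $0.85 × 8 g = 35.0 g.

35.0 g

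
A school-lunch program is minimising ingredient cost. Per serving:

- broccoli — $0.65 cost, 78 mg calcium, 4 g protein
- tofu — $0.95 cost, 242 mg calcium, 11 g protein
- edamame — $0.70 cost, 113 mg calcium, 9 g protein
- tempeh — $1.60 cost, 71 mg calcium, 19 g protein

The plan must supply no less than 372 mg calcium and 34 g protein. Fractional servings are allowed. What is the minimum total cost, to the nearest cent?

Compare the cost at each extreme point of the feasible region.
broccoli only: max(372/78, 34/4) = 8.5 servings → $5.53.
tofu only: max(372/242, 34/11) = 3.091 servings → $2.94.
edamame only: max(372/113, 34/9) = 3.778 servings → $2.64.
tempeh only: max(372/71, 34/19) = 5.239 servings → $8.38.
broccoli + tofu with both targets exact would need a negative amount; discard.
broccoli + edamame: the both-tight solution has a negative serving — not a feasible corner.
broccoli + tempeh with both tight: 3.885 servings and 0.9716 servings → $4.08.
tofu + edamame: the both-tight solution has a negative serving — not a feasible corner.
tofu + tempeh with both tight: 1.219 servings and 1.084 servings → $2.89.
edamame + tempeh with both tight: 3.086 servings and 0.3276 servings → $2.68.
So the least-cost plan costs $2.64.

$2.64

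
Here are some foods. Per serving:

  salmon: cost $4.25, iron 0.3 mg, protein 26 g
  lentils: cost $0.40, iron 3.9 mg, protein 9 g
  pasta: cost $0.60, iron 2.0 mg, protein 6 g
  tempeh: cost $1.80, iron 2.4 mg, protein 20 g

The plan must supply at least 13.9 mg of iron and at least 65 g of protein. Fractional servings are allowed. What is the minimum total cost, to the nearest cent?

$2.89

salmon only: max(13.9/0.3, 65/26) = 46.33 servings → $196.92.
lentils only: max(13.9/3.9, 65/9) = 7.222 servings → $2.89.
pasta only: max(13.9/2.0, 65/6) = 10.83 servings → $6.50.
tempeh only: max(13.9/2.4, 65/20) = 5.792 servings → $10.43.
salmon + lentils with both tight: 1.301 servings and 3.464 servings → $6.91.
salmon + pasta with both tight: 0.9283 servings and 6.811 servings → $8.03.
salmon + tempeh: intersection lies outside the first quadrant.
lentils + pasta: intersection lies outside the first quadrant.
lentils + tempeh with both tight: 2.163 servings and 2.277 servings → $4.96.
pasta + tempeh with both tight: 4.766 servings and 1.82 servings → $6.14.
The minimum over all feasible corners is $2.89.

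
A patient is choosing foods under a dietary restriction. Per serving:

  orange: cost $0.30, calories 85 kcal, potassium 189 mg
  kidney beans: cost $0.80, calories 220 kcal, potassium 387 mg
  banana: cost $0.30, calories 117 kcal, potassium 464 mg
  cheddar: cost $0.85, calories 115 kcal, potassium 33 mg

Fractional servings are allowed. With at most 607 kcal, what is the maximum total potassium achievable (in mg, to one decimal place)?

Potassium per kcal: banana 3.966, orange 2.224, kidney beans 1.759, cheddar 0.287.
With no serving limits, spend the whole calories allowance on banana: 607 kcal / 117 kcal × 464 mg = 2407.2 mg.

2407.2 mg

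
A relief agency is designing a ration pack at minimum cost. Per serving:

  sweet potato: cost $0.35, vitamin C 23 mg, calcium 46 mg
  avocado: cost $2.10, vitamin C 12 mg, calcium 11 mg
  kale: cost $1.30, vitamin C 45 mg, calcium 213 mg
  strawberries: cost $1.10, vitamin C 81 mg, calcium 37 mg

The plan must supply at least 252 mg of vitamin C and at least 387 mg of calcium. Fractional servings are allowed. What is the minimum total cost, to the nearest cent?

$3.71

With two linear requirements the optimum uses one or two foods; enumerate the corners.
sweet potato only: max(252/23, 387/46) = 10.96 servings → $3.83.
avocado only: max(252/12, 387/11) = 35.18 servings → $73.88.
kale only: max(252/45, 387/213) = 5.6 servings → $7.28.
strawberries only: max(252/81, 387/37) = 10.46 servings → $11.51.
sweet potato + avocado with both tight: 6.261 servings and 9 servings → $21.09.
sweet potato + kale with both targets exact would need a negative amount; discard.
sweet potato + strawberries with both tight: 7.66 servings and 0.936 servings → $3.71.
avocado + kale with both tight: 17.59 servings and 0.9083 servings → $38.13.
avocado + strawberries: intersection lies outside the first quadrant.
kale + strawberries with both tight: 1.413 servings and 2.326 servings → $4.40.
So the least-cost plan costs $3.71.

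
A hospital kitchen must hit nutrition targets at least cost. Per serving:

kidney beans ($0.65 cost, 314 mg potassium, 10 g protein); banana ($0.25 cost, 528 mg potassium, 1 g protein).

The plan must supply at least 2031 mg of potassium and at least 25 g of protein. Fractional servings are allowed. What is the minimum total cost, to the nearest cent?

Two binding constraints pin down two serving amounts, so the optimal mix uses at most two foods. The candidates are each food alone (scaled to the tighter of potassium/protein) and each pair with both constraints tight.
kidney beans only: max(2031/314, 25/10) = 6.468 servings → $4.20.
banana only: max(2031/528, 25/1) = 25 servings → $6.25.
kidney beans + banana with both tight: 2.249 servings and 2.509 servings → $2.09.
So the least-cost plan costs $2.09.

$2.09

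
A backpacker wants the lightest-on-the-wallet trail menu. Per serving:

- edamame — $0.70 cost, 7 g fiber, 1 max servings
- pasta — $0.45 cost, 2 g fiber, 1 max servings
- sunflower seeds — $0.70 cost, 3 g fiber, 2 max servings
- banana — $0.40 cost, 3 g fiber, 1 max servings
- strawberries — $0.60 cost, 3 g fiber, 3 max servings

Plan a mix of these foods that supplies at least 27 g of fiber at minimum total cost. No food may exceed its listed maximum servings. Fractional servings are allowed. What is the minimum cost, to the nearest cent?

Cost per g of fiber: edamame $0.1000, banana $0.1333, strawberries $0.2000, pasta $0.2250, sunflower seeds $0.2333.
Take 1 serving of edamame: +7.0 g fiber for $0.70 (total $0.70, still need 20.0 g).
Take 1 serving of banana: +3.0 g fiber for $0.40 (total $1.10, still need 17.0 g).
Take 3 servings of strawberries: +9.0 g fiber for $1.80 (total $2.90, still need 8.0 g).
Take 1 serving of pasta: +2.0 g fiber for $0.45 (total $3.35, still need 6.0 g).
Take 2 servings of sunflower seeds: +6.0 g fiber for $1.40 (total $4.75, still need 0.0 g).
Greedy by cheapest-per-g is optimal for a single linear constraint, so the minimum cost is $4.75.

$4.75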